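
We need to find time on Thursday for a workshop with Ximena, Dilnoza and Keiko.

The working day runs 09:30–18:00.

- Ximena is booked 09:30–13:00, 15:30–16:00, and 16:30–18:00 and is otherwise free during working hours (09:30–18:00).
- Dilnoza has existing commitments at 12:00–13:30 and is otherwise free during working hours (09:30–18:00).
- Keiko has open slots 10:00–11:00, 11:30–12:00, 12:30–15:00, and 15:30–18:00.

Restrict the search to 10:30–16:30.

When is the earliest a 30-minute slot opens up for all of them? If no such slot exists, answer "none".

Ximena free within 09:30–18:00: 13:00–15:30, 16:00–16:30.
Dilnoza free within 09:30–18:00: 09:30–12:00, 13:30–18:00.
Ximena ∩ Dilnoza: 13:30–15:30, 16:00–16:30.
Ximena ∩ Dilnoza ∩ Keiko: 13:30–15:00, 16:00–16:30.
Restricted to 10:30–16:30: 13:30–15:00, 16:00–16:30.
Windows ≥ 30 min: 13:30–15:00, 16:00–16:30.
Earliest such window starts at 13:30.

13:30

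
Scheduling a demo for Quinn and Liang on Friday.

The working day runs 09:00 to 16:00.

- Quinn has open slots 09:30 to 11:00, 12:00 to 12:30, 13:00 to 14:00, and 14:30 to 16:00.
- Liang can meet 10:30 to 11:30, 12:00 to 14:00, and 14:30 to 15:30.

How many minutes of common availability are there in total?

Quinn ∩ Liang: 10:30–11:00, 12:00–12:30, 13:00–14:00, 14:30–15:30.
Total common minutes: 30 + 30 + 60 + 60 = 180.

180 minutes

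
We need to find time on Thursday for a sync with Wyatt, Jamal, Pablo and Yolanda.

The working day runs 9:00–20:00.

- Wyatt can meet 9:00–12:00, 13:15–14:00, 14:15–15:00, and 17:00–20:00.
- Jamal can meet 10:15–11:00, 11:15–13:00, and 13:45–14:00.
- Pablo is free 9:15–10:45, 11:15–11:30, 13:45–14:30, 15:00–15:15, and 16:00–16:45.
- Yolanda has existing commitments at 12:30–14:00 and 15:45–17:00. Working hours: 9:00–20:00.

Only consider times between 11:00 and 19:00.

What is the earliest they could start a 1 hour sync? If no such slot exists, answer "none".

Yolanda free within 09:00–20:00: 09:00–12:30, 14:00–15:45, 17:00–20:00.
Wyatt ∩ Jamal: 10:15–11:00, 11:15–12:00, 13:45–14:00.
Wyatt ∩ Jamal ∩ Pablo: 10:15–10:45, 11:15–11:30, 13:45–14:00.
Wyatt ∩ Jamal ∩ Pablo ∩ Yolanda: 10:15–10:45, 11:15–11:30.
Restricted to 11:00–19:00: 11:15–11:30.
Windows ≥ 60 min: (none).

none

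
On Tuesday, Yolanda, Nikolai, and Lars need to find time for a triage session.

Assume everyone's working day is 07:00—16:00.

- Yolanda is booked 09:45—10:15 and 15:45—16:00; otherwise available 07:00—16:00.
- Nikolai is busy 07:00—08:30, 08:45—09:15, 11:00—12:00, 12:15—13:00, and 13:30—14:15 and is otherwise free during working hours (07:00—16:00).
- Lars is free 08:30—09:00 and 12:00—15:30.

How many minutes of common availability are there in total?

135 minutes

Yolanda free within 07:00–16:00: 07:00–09:45, 10:15–15:45.
Nikolai free within 07:00–16:00: 08:30–08:45, 09:15–11:00, 12:00–12:15, 13:00–13:30, 14:15–16:00.
Yolanda ∩ Nikolai: 08:30–08:45, 09:15–09:45, 10:15–11:00, 12:00–12:15, 13:00–13:30, 14:15–15:45.
Yolanda ∩ Nikolai ∩ Lars: 08:30–08:45, 12:00–12:15, 13:00–13:30, 14:15–15:30.
Total common minutes: 15 + 15 + 30 + 75 = 135.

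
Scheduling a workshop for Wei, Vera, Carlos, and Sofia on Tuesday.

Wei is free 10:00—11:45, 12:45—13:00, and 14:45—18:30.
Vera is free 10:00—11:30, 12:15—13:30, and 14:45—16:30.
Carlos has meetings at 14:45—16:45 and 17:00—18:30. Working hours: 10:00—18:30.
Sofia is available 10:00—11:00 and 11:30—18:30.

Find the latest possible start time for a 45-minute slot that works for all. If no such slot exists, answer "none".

Carlos free within 10:00–18:30: 10:00–14:45, 16:45–17:00.
Wei ∩ Vera: 10:00–11:30, 12:45–13:00, 14:45–16:30.
Wei ∩ Vera ∩ Carlos: 10:00–11:30, 12:45–13:00.
Wei ∩ Vera ∩ Carlos ∩ Sofia: 10:00–11:00, 12:45–13:00.
Windows ≥ 45 min: 10:00–11:00.
Latest start in the last window 10:00–11:00 is 11:00 − 45 min = 10:15.

10:15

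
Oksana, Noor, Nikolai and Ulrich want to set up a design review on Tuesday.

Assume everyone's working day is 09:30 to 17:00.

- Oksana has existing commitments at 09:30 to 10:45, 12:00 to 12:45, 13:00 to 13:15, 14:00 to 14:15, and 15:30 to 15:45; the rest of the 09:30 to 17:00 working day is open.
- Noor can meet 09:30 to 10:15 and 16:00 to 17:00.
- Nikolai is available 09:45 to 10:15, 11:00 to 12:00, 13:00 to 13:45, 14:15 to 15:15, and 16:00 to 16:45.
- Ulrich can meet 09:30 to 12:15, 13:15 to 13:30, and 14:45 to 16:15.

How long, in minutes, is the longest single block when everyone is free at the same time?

15 minutes

Oksana free within 09:30–17:00: 10:45–12:00, 12:45–13:00, 13:15–14:00, 14:15–15:30, 15:45–17:00.
Oksana ∩ Noor: 16:00–17:00.
Oksana ∩ Noor ∩ Nikolai: 16:00–16:45.
Oksana ∩ Noor ∩ Nikolai ∩ Ulrich: 16:00–16:15.
Single common window of 15 minutes.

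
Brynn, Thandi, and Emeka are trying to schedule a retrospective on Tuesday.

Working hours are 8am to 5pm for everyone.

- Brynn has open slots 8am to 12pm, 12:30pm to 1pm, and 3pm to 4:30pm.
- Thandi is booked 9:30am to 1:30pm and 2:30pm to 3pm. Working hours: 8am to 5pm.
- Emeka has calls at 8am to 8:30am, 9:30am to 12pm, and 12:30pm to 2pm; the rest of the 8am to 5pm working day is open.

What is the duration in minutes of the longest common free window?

90 minutes

Thandi free within 08:00–17:00: 08:00–09:30, 13:30–14:30, 15:00–17:00.
Emeka free within 08:00–17:00: 08:30–09:30, 12:00–12:30, 14:00–17:00.
Brynn ∩ Thandi: 08:00–09:30, 15:00–16:30.
Brynn ∩ Thandi ∩ Emeka: 08:30–09:30, 15:00–16:30.
Common window lengths: 60, 90 min; longest is 90.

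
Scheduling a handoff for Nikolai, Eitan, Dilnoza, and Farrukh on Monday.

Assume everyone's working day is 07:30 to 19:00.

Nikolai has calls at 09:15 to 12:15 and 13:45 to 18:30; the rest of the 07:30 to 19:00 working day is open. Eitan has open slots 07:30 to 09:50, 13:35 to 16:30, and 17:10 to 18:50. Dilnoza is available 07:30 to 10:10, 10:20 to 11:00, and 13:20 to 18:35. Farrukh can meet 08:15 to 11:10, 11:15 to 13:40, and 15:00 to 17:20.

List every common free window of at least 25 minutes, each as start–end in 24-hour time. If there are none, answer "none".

08:15–09:15

Nikolai free within 07:30–19:00: 07:30–09:15, 12:15–13:45, 18:30–19:00.
Nikolai ∩ Eitan: 07:30–09:15, 13:35–13:45, 18:30–18:50.
Nikolai ∩ Eitan ∩ Dilnoza: 07:30–09:15, 13:35–13:45, 18:30–18:35.
Nikolai ∩ Eitan ∩ Dilnoza ∩ Farrukh: 08:15–09:15, 13:35–13:40.
Windows ≥ 25 min: 08:15–09:15.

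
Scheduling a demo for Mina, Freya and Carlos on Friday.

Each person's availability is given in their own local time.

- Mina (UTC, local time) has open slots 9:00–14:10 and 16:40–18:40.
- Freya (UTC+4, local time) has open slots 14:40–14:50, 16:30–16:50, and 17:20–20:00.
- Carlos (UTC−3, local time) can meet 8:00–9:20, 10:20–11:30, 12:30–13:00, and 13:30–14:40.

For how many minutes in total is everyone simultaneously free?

50 minutes

Mina → UTC: 09:00–14:10, 16:40–18:40.
Freya → UTC: 10:40–10:50, 12:30–12:50, 13:20–16:00.
Carlos → UTC: 11:00–12:20, 13:20–14:30, 15:30–16:00, 16:30–17:40.
Mina ∩ Freya: 10:40–10:50, 12:30–12:50, 13:20–14:10.
Mina ∩ Freya ∩ Carlos: 13:20–14:10.
Total common minutes: 50.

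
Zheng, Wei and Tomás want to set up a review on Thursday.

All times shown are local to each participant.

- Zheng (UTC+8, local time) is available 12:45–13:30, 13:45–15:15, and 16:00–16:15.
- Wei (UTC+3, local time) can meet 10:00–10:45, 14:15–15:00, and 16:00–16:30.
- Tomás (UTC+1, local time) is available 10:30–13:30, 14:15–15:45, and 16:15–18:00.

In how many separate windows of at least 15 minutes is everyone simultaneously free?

Zheng → UTC: 04:45–05:30, 05:45–07:15, 08:00–08:15.
Wei → UTC: 07:00–07:45, 11:15–12:00, 13:00–13:30.
Tomás → UTC: 09:30–12:30, 13:15–14:45, 15:15–17:00.
Zheng ∩ Wei: 07:00–07:15.
Zheng ∩ Wei ∩ Tomás: (none).
Windows ≥ 15 min: (none).
That's 0 windows.

0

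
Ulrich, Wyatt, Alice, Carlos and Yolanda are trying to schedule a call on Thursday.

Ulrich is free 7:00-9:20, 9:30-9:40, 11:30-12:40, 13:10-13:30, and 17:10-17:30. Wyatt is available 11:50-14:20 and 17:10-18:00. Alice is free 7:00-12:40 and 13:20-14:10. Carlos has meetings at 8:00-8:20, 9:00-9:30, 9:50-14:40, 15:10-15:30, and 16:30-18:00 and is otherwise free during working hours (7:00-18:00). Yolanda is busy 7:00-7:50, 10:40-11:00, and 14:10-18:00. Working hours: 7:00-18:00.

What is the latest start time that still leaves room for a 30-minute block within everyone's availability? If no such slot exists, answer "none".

Carlos free within 07:00–18:00: 07:00–08:00, 08:20–09:00, 09:30–09:50, 14:40–15:10, 15:30–16:30.
Yolanda free within 07:00–18:00: 07:50–10:40, 11:00–14:10.
Ulrich ∩ Wyatt: 11:50–12:40, 13:10–13:30, 17:10–17:30.
Ulrich ∩ Wyatt ∩ Alice: 11:50–12:40, 13:20–13:30.
Ulrich ∩ Wyatt ∩ Alice ∩ Carlos: (none).
Ulrich ∩ Wyatt ∩ Alice ∩ Carlos ∩ Yolanda: (none).
Windows ≥ 30 min: (none).

none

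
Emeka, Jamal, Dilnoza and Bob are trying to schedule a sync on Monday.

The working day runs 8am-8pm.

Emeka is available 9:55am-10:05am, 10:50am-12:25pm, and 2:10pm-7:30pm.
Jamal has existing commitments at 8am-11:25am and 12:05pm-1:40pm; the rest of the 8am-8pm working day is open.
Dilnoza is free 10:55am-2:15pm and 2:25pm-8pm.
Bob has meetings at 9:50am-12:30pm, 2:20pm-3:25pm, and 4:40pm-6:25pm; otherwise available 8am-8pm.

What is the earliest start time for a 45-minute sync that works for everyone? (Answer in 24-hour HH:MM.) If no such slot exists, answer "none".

15:25

Jamal free within 08:00–20:00: 11:25–12:05, 13:40–20:00.
Bob free within 08:00–20:00: 08:00–09:50, 12:30–14:20, 15:25–16:40, 18:25–20:00.
Emeka ∩ Jamal: 11:25–12:05, 14:10–19:30.
Emeka ∩ Jamal ∩ Dilnoza: 11:25–12:05, 14:10–14:15, 14:25–19:30.
Emeka ∩ Jamal ∩ Dilnoza ∩ Bob: 14:10–14:15, 15:25–16:40, 18:25–19:30.
Windows ≥ 45 min: 15:25–16:40, 18:25–19:30.
Earliest such window starts at 15:25.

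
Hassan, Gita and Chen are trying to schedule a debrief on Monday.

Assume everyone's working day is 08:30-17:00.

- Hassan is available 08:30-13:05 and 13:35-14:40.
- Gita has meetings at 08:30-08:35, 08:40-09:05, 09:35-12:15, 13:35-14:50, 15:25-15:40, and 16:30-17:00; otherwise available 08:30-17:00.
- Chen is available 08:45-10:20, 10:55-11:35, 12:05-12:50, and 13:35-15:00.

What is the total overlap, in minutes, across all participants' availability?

Gita free within 08:30–17:00: 08:35–08:40, 09:05–09:35, 12:15–13:35, 14:50–15:25, 15:40–16:30.
Hassan ∩ Gita: 08:35–08:40, 09:05–09:35, 12:15–13:05.
Hassan ∩ Gita ∩ Chen: 09:05–09:35, 12:15–12:50.
Total common minutes: 30 + 35 = 65.

65 minutes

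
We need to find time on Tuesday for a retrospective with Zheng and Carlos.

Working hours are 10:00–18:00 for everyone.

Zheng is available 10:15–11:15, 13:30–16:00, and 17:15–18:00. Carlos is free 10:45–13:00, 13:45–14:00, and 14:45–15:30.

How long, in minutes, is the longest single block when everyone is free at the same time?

Zheng ∩ Carlos: 10:45–11:15, 13:45–14:00, 14:45–15:30.
Common window lengths: 30, 15, 45 min; longest is 45.

45 minutes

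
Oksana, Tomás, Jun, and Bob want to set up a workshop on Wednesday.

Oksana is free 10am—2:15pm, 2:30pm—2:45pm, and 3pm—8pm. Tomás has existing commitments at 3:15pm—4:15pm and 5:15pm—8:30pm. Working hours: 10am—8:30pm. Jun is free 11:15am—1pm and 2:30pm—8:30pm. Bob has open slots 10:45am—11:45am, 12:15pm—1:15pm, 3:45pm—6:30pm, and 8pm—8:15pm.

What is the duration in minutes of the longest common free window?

Tomás free within 10:00–20:30: 10:00–15:15, 16:15–17:15.
Oksana ∩ Tomás: 10:00–14:15, 14:30–14:45, 15:00–15:15, 16:15–17:15.
Oksana ∩ Tomás ∩ Jun: 11:15–13:00, 14:30–14:45, 15:00–15:15, 16:15–17:15.
Oksana ∩ Tomás ∩ Jun ∩ Bob: 11:15–11:45, 12:15–13:00, 16:15–17:15.
Common window lengths: 30, 45, 60 min; longest is 60.

60 minutes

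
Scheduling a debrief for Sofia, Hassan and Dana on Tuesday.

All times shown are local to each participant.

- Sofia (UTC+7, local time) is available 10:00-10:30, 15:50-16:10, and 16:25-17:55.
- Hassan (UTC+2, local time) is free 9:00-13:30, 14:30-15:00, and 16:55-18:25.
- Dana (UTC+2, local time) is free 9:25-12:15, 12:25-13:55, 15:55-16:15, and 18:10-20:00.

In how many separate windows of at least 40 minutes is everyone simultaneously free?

1

Sofia → UTC: 03:00–03:30, 08:50–09:10, 09:25–10:55.
Hassan → UTC: 07:00–11:30, 12:30–13:00, 14:55–16:25.
Dana → UTC: 07:25–10:15, 10:25–11:55, 13:55–14:15, 16:10–18:00.
Sofia ∩ Hassan: 08:50–09:10, 09:25–10:55.
Sofia ∩ Hassan ∩ Dana: 08:50–09:10, 09:25–10:15, 10:25–10:55.
Windows ≥ 40 min: 09:25–10:15.
That's 1 window.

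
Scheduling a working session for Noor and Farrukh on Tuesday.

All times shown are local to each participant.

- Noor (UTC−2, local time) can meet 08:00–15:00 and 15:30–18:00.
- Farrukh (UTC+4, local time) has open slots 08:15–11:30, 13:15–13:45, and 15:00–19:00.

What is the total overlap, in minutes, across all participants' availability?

Noor → UTC: 10:00–17:00, 17:30–20:00.
Farrukh → UTC: 04:15–07:30, 09:15–09:45, 11:00–15:00.
Noor ∩ Farrukh: 11:00–15:00.
Total common minutes: 240.

240 minutes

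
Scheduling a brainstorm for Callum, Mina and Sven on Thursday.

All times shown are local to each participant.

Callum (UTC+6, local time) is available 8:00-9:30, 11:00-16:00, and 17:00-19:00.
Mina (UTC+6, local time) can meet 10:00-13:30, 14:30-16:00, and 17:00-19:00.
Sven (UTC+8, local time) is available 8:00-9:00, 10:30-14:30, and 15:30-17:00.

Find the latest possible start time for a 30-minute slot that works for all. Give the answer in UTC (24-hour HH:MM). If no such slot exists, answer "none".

08:30

Callum → UTC: 02:00–03:30, 05:00–10:00, 11:00–13:00.
Mina → UTC: 04:00–07:30, 08:30–10:00, 11:00–13:00.
Sven → UTC: 00:00–01:00, 02:30–06:30, 07:30–09:00.
Callum ∩ Mina: 05:00–07:30, 08:30–10:00, 11:00–13:00.
Callum ∩ Mina ∩ Sven: 05:00–06:30, 08:30–09:00.
Windows ≥ 30 min: 05:00–06:30, 08:30–09:00.
Latest start in the last window 08:30–09:00 is 09:00 − 30 min = 08:30.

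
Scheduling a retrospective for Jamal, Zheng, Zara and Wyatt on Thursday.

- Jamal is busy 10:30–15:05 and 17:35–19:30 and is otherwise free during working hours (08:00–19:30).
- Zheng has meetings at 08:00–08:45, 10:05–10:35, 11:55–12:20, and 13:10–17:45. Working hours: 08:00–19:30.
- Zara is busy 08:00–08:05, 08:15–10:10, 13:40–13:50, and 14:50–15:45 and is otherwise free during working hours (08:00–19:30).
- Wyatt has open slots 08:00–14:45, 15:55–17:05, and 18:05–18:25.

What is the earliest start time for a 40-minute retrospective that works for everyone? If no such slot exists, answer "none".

Jamal free within 08:00–19:30: 08:00–10:30, 15:05–17:35.
Zheng free within 08:00–19:30: 08:45–10:05, 10:35–11:55, 12:20–13:10, 17:45–19:30.
Zara free within 08:00–19:30: 08:05–08:15, 10:10–13:40, 13:50–14:50, 15:45–19:30.
Jamal ∩ Zheng: 08:45–10:05.
Jamal ∩ Zheng ∩ Zara: (none).
Jamal ∩ Zheng ∩ Zara ∩ Wyatt: (none).
Windows ≥ 40 min: (none).

none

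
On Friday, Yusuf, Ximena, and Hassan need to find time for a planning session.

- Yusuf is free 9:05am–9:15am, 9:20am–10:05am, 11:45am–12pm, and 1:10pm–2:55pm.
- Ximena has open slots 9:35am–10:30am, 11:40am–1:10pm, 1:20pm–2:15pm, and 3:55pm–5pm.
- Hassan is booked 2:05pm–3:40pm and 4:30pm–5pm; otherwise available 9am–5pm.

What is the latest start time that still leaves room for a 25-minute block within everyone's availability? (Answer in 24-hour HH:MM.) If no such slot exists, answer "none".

Hassan free within 09:00–17:00: 09:00–14:05, 15:40–16:30.
Yusuf ∩ Ximena: 09:35–10:05, 11:45–12:00, 13:20–14:15.
Yusuf ∩ Ximena ∩ Hassan: 09:35–10:05, 11:45–12:00, 13:20–14:05.
Windows ≥ 25 min: 09:35–10:05, 13:20–14:05.
Latest start in the last window 13:20–14:05 is 14:05 − 25 min = 13:40.

13:40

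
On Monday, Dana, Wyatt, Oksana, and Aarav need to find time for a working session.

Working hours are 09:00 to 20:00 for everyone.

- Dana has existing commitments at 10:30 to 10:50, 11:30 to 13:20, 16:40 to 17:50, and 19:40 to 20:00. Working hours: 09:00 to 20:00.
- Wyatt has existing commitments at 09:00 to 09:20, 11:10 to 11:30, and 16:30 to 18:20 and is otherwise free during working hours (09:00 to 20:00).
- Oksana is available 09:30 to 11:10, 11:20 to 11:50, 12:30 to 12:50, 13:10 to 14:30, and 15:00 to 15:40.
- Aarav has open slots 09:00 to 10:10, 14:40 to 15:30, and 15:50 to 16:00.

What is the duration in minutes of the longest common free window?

40 minutes

Dana free within 09:00–20:00: 09:00–10:30, 10:50–11:30, 13:20–16:40, 17:50–19:40.
Wyatt free within 09:00–20:00: 09:20–11:10, 11:30–16:30, 18:20–20:00.
Dana ∩ Wyatt: 09:20–10:30, 10:50–11:10, 13:20–16:30, 18:20–19:40.
Dana ∩ Wyatt ∩ Oksana: 09:30–10:30, 10:50–11:10, 13:20–14:30, 15:00–15:40.
Dana ∩ Wyatt ∩ Oksana ∩ Aarav: 09:30–10:10, 15:00–15:30.
Common window lengths: 40, 30 min; longest is 40.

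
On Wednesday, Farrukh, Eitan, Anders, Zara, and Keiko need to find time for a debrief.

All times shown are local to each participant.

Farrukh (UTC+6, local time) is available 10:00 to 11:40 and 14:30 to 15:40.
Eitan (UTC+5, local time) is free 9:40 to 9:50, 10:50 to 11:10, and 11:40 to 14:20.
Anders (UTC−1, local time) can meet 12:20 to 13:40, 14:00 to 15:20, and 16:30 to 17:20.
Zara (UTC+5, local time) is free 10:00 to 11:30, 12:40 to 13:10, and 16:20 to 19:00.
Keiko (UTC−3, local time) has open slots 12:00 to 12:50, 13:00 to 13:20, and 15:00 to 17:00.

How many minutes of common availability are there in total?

Farrukh → UTC: 04:00–05:40, 08:30–09:40.
Eitan → UTC: 04:40–04:50, 05:50–06:10, 06:40–09:20.
Anders → UTC: 13:20–14:40, 15:00–16:20, 17:30–18:20.
Zara → UTC: 05:00–06:30, 07:40–08:10, 11:20–14:00.
Keiko → UTC: 15:00–15:50, 16:00–16:20, 18:00–20:00.
Farrukh ∩ Eitan: 04:40–04:50, 08:30–09:20.
Farrukh ∩ Eitan ∩ Anders: (none).
Farrukh ∩ Eitan ∩ Anders ∩ Zara: (none).
Farrukh ∩ Eitan ∩ Anders ∩ Zara ∩ Keiko: (none).
Total common minutes: 0.

0 minutes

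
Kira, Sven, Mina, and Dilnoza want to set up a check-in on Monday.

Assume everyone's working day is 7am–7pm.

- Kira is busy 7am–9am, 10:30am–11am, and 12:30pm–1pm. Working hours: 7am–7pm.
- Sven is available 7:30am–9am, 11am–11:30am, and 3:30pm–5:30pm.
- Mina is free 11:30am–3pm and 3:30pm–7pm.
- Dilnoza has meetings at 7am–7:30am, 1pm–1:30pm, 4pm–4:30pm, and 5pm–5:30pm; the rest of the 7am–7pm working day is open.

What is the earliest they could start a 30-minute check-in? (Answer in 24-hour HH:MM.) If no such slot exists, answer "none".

Kira free within 07:00–19:00: 09:00–10:30, 11:00–12:30, 13:00–19:00.
Dilnoza free within 07:00–19:00: 07:30–13:00, 13:30–16:00, 16:30–17:00, 17:30–19:00.
Kira ∩ Sven: 11:00–11:30, 15:30–17:30.
Kira ∩ Sven ∩ Mina: 15:30–17:30.
Kira ∩ Sven ∩ Mina ∩ Dilnoza: 15:30–16:00, 16:30–17:00.
Windows ≥ 30 min: 15:30–16:00, 16:30–17:00.
Earliest such window starts at 15:30.

15:30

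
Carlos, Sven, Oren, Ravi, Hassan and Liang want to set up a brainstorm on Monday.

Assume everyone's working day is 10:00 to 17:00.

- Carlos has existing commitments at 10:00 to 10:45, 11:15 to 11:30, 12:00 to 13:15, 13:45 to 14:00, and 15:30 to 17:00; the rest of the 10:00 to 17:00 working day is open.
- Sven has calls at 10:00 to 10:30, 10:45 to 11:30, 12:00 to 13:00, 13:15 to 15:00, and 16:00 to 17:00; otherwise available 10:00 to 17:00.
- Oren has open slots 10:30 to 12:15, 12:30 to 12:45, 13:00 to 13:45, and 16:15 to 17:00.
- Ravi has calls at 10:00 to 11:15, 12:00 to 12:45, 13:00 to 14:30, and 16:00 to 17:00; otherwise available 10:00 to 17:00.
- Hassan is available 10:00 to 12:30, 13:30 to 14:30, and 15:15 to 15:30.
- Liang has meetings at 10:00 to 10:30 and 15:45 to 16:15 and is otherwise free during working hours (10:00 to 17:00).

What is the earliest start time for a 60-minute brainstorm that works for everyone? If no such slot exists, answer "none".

none

Carlos free within 10:00–17:00: 10:45–11:15, 11:30–12:00, 13:15–13:45, 14:00–15:30.
Sven free within 10:00–17:00: 10:30–10:45, 11:30–12:00, 13:00–13:15, 15:00–16:00.
Ravi free within 10:00–17:00: 11:15–12:00, 12:45–13:00, 14:30–16:00.
Liang free within 10:00–17:00: 10:30–15:45, 16:15–17:00.
Carlos ∩ Sven: 11:30–12:00, 15:00–15:30.
Carlos ∩ Sven ∩ Oren: 11:30–12:00.
Carlos ∩ Sven ∩ Oren ∩ Ravi: 11:30–12:00.
Carlos ∩ Sven ∩ Oren ∩ Ravi ∩ Hassan: 11:30–12:00.
Carlos ∩ Sven ∩ Oren ∩ Ravi ∩ Hassan ∩ Liang: 11:30–12:00.
Windows ≥ 60 min: (none).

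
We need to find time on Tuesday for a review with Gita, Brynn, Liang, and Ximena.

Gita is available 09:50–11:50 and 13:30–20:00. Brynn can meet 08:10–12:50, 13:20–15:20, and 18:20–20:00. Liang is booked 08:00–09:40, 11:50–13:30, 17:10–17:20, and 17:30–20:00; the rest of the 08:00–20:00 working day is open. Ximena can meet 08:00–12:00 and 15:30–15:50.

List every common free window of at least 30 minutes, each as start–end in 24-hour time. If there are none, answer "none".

Liang free within 08:00–20:00: 09:40–11:50, 13:30–17:10, 17:20–17:30.
Gita ∩ Brynn: 09:50–11:50, 13:30–15:20, 18:20–20:00.
Gita ∩ Brynn ∩ Liang: 09:50–11:50, 13:30–15:20.
Gita ∩ Brynn ∩ Liang ∩ Ximena: 09:50–11:50.
Windows ≥ 30 min: 09:50–11:50.

09:50–11:50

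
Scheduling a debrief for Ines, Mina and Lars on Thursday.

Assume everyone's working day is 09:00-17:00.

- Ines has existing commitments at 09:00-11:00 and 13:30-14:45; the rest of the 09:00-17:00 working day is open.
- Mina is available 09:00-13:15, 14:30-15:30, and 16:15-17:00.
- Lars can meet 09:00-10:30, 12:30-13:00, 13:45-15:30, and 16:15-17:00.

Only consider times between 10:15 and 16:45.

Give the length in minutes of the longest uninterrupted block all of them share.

Ines free within 09:00–17:00: 11:00–13:30, 14:45–17:00.
Ines ∩ Mina: 11:00–13:15, 14:45–15:30, 16:15–17:00.
Ines ∩ Mina ∩ Lars: 12:30–13:00, 14:45–15:30, 16:15–17:00.
Restricted to 10:15–16:45: 12:30–13:00, 14:45–15:30, 16:15–16:45.
Common window lengths: 30, 45, 30 min; longest is 45.

45 minutes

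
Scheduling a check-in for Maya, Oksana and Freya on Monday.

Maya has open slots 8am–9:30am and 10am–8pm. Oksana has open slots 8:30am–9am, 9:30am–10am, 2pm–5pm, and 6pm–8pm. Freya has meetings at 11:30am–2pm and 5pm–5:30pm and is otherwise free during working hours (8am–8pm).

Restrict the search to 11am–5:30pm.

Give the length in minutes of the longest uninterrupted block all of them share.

Freya free within 08:00–20:00: 08:00–11:30, 14:00–17:00, 17:30–20:00.
Maya ∩ Oksana: 08:30–09:00, 14:00–17:00, 18:00–20:00.
Maya ∩ Oksana ∩ Freya: 08:30–09:00, 14:00–17:00, 18:00–20:00.
Restricted to 11:00–17:30: 14:00–17:00.
Single common window of 180 minutes.

180 minutes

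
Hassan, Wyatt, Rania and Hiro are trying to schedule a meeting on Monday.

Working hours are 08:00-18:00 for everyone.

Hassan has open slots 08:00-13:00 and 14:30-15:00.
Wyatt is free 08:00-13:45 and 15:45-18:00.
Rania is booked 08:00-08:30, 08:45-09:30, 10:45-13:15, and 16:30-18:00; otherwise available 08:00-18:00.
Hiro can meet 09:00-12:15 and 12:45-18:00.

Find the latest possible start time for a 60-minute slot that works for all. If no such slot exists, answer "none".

Rania free within 08:00–18:00: 08:30–08:45, 09:30–10:45, 13:15–16:30.
Hassan ∩ Wyatt: 08:00–13:00.
Hassan ∩ Wyatt ∩ Rania: 08:30–08:45, 09:30–10:45.
Hassan ∩ Wyatt ∩ Rania ∩ Hiro: 09:30–10:45.
Windows ≥ 60 min: 09:30–10:45.
Latest start in the last window 09:30–10:45 is 10:45 − 60 min = 09:45.

09:45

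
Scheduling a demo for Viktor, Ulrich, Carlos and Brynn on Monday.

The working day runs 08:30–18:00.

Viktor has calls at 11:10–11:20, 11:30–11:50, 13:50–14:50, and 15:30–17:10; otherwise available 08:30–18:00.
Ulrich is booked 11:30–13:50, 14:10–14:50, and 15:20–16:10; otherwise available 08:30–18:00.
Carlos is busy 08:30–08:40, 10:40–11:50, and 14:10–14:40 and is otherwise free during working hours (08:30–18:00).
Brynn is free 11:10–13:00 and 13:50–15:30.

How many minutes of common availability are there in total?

30 minutes

Viktor free within 08:30–18:00: 08:30–11:10, 11:20–11:30, 11:50–13:50, 14:50–15:30, 17:10–18:00.
Ulrich free within 08:30–18:00: 08:30–11:30, 13:50–14:10, 14:50–15:20, 16:10–18:00.
Carlos free within 08:30–18:00: 08:40–10:40, 11:50–14:10, 14:40–18:00.
Viktor ∩ Ulrich: 08:30–11:10, 11:20–11:30, 14:50–15:20, 17:10–18:00.
Viktor ∩ Ulrich ∩ Carlos: 08:40–10:40, 14:50–15:20, 17:10–18:00.
Viktor ∩ Ulrich ∩ Carlos ∩ Brynn: 14:50–15:20.
Total common minutes: 30.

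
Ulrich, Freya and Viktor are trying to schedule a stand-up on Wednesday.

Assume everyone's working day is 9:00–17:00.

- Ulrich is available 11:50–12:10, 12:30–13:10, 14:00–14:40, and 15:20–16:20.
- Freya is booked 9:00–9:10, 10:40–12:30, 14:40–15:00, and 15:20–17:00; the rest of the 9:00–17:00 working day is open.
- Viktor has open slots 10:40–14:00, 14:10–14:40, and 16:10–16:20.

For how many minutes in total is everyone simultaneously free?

Freya free within 09:00–17:00: 09:10–10:40, 12:30–14:40, 15:00–15:20.
Ulrich ∩ Freya: 12:30–13:10, 14:00–14:40.
Ulrich ∩ Freya ∩ Viktor: 12:30–13:10, 14:10–14:40.
Total common minutes: 40 + 30 = 70.

70 minutes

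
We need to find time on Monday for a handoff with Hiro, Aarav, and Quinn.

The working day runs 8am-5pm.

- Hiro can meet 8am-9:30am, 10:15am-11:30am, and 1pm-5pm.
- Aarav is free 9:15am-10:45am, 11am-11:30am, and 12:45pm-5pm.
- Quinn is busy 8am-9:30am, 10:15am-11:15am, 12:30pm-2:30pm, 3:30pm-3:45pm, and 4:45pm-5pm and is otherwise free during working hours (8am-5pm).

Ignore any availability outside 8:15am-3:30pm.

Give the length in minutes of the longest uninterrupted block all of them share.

60 minutes

Quinn free within 08:00–17:00: 09:30–10:15, 11:15–12:30, 14:30–15:30, 15:45–16:45.
Hiro ∩ Aarav: 09:15–09:30, 10:15–10:45, 11:00–11:30, 13:00–17:00.
Hiro ∩ Aarav ∩ Quinn: 11:15–11:30, 14:30–15:30, 15:45–16:45.
Restricted to 08:15–15:30: 11:15–11:30, 14:30–15:30.
Common window lengths: 15, 60 min; longest is 60.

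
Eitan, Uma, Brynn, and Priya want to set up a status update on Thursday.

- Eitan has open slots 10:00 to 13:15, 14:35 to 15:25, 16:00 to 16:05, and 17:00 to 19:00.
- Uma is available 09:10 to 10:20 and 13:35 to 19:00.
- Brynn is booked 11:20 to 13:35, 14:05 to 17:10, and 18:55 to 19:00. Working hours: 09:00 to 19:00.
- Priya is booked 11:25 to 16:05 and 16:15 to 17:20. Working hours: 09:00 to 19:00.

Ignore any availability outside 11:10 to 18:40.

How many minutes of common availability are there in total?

80 minutes

Brynn free within 09:00–19:00: 09:00–11:20, 13:35–14:05, 17:10–18:55.
Priya free within 09:00–19:00: 09:00–11:25, 16:05–16:15, 17:20–19:00.
Eitan ∩ Uma: 10:00–10:20, 14:35–15:25, 16:00–16:05, 17:00–19:00.
Eitan ∩ Uma ∩ Brynn: 10:00–10:20, 17:10–18:55.
Eitan ∩ Uma ∩ Brynn ∩ Priya: 10:00–10:20, 17:20–18:55.
Restricted to 11:10–18:40: 17:20–18:40.
Total common minutes: 80.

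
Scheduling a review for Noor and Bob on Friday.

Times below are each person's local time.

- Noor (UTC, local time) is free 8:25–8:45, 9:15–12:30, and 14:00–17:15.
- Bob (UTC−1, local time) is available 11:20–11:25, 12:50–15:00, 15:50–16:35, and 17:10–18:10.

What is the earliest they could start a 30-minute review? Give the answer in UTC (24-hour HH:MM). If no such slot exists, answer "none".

14:00

Noor → UTC: 08:25–08:45, 09:15–12:30, 14:00–17:15.
Bob → UTC: 12:20–12:25, 13:50–16:00, 16:50–17:35, 18:10–19:10.
Noor ∩ Bob: 12:20–12:25, 14:00–16:00, 16:50–17:15.
Windows ≥ 30 min: 14:00–16:00.
Earliest such window starts at 14:00.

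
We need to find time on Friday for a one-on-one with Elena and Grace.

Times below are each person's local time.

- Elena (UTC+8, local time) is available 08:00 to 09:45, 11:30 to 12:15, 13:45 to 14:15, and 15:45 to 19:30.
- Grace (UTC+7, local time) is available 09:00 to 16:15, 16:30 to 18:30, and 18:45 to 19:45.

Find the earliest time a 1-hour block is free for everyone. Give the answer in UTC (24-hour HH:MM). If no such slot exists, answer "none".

Elena → UTC: 00:00–01:45, 03:30–04:15, 05:45–06:15, 07:45–11:30.
Grace → UTC: 02:00–09:15, 09:30–11:30, 11:45–12:45.
Elena ∩ Grace: 03:30–04:15, 05:45–06:15, 07:45–09:15, 09:30–11:30.
Windows ≥ 60 min: 07:45–09:15, 09:30–11:30.
Earliest such window starts at 07:45.

07:45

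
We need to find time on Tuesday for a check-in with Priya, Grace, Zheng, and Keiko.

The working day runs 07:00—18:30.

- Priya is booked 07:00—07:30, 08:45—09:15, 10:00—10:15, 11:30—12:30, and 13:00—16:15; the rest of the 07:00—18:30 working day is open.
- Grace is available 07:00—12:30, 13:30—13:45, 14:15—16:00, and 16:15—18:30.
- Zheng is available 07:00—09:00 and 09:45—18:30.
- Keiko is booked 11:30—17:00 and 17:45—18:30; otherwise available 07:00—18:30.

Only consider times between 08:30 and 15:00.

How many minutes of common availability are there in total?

105 minutes

Priya free within 07:00–18:30: 07:30–08:45, 09:15–10:00, 10:15–11:30, 12:30–13:00, 16:15–18:30.
Keiko free within 07:00–18:30: 07:00–11:30, 17:00–17:45.
Priya ∩ Grace: 07:30–08:45, 09:15–10:00, 10:15–11:30, 16:15–18:30.
Priya ∩ Grace ∩ Zheng: 07:30–08:45, 09:45–10:00, 10:15–11:30, 16:15–18:30.
Priya ∩ Grace ∩ Zheng ∩ Keiko: 07:30–08:45, 09:45–10:00, 10:15–11:30, 17:00–17:45.
Restricted to 08:30–15:00: 08:30–08:45, 09:45–10:00, 10:15–11:30.
Total common minutes: 15 + 15 + 75 = 105.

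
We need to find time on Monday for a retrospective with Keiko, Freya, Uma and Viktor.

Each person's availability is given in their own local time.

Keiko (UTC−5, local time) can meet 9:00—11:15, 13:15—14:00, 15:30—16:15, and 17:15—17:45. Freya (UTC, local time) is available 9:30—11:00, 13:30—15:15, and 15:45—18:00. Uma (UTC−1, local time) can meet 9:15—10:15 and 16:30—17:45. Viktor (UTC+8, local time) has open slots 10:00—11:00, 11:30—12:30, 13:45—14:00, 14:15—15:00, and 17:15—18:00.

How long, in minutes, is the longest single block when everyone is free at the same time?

0 minutes

Keiko → UTC: 14:00–16:15, 18:15–19:00, 20:30–21:15, 22:15–22:45.
Freya → UTC: 09:30–11:00, 13:30–15:15, 15:45–18:00.
Uma → UTC: 10:15–11:15, 17:30–18:45.
Viktor → UTC: 02:00–03:00, 03:30–04:30, 05:45–06:00, 06:15–07:00, 09:15–10:00.
Keiko ∩ Freya: 14:00–15:15, 15:45–16:15.
Keiko ∩ Freya ∩ Uma: (none).
Keiko ∩ Freya ∩ Uma ∩ Viktor: (none).
No common window.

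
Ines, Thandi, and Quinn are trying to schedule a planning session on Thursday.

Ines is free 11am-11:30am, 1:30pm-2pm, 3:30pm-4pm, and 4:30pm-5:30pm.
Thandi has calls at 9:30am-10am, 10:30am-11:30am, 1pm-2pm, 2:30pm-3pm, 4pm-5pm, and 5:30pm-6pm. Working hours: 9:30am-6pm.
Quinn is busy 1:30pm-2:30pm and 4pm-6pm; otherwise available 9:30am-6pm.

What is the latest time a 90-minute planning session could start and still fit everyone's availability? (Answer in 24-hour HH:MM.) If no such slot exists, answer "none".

none

Thandi free within 09:30–18:00: 10:00–10:30, 11:30–13:00, 14:00–14:30, 15:00–16:00, 17:00–17:30.
Quinn free within 09:30–18:00: 09:30–13:30, 14:30–16:00.
Ines ∩ Thandi: 15:30–16:00, 17:00–17:30.
Ines ∩ Thandi ∩ Quinn: 15:30–16:00.
Windows ≥ 90 min: (none).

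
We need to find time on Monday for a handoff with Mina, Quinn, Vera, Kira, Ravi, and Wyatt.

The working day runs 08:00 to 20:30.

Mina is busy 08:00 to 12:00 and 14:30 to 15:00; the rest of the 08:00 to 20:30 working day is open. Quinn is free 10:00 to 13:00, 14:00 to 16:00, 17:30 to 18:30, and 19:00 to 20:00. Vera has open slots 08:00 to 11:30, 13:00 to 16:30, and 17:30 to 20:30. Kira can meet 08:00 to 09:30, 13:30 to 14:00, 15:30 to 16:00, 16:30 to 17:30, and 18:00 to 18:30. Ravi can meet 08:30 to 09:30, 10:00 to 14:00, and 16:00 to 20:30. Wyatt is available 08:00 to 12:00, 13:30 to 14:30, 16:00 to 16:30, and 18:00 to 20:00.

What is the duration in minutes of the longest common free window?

Mina free within 08:00–20:30: 12:00–14:30, 15:00–20:30.
Mina ∩ Quinn: 12:00–13:00, 14:00–14:30, 15:00–16:00, 17:30–18:30, 19:00–20:00.
Mina ∩ Quinn ∩ Vera: 14:00–14:30, 15:00–16:00, 17:30–18:30, 19:00–20:00.
Mina ∩ Quinn ∩ Vera ∩ Kira: 15:30–16:00, 18:00–18:30.
Mina ∩ Quinn ∩ Vera ∩ Kira ∩ Ravi: 18:00–18:30.
Mina ∩ Quinn ∩ Vera ∩ Kira ∩ Ravi ∩ Wyatt: 18:00–18:30.
Single common window of 30 minutes.

30 minutes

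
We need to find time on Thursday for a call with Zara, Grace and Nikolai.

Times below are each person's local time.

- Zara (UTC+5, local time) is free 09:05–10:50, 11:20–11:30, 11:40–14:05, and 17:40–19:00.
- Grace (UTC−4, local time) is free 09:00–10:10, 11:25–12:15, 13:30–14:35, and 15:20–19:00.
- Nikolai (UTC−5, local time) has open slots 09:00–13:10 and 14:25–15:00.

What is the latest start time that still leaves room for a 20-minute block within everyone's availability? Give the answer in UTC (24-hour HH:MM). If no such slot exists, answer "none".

none

Zara → UTC: 04:05–05:50, 06:20–06:30, 06:40–09:05, 12:40–14:00.
Grace → UTC: 13:00–14:10, 15:25–16:15, 17:30–18:35, 19:20–23:00.
Nikolai → UTC: 14:00–18:10, 19:25–20:00.
Zara ∩ Grace: 13:00–14:00.
Zara ∩ Grace ∩ Nikolai: (none).
Windows ≥ 20 min: (none).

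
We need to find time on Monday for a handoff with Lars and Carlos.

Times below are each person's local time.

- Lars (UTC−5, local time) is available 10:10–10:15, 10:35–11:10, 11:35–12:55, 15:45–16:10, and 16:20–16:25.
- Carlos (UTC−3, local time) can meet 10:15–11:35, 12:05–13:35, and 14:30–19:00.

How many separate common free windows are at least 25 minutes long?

3

Lars → UTC: 15:10–15:15, 15:35–16:10, 16:35–17:55, 20:45–21:10, 21:20–21:25.
Carlos → UTC: 13:15–14:35, 15:05–16:35, 17:30–22:00.
Lars ∩ Carlos: 15:10–15:15, 15:35–16:10, 17:30–17:55, 20:45–21:10, 21:20–21:25.
Windows ≥ 25 min: 15:35–16:10, 17:30–17:55, 20:45–21:10.
That's 3 windows.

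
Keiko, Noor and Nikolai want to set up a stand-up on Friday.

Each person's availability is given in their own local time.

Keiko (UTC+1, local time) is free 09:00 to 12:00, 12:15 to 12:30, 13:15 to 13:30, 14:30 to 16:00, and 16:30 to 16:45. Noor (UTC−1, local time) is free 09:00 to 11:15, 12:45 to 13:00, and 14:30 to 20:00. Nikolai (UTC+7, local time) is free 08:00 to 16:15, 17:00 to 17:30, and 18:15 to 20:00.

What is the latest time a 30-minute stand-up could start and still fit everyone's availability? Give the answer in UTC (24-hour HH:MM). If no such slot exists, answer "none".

Keiko → UTC: 08:00–11:00, 11:15–11:30, 12:15–12:30, 13:30–15:00, 15:30–15:45.
Noor → UTC: 10:00–12:15, 13:45–14:00, 15:30–21:00.
Nikolai → UTC: 01:00–09:15, 10:00–10:30, 11:15–13:00.
Keiko ∩ Noor: 10:00–11:00, 11:15–11:30, 13:45–14:00, 15:30–15:45.
Keiko ∩ Noor ∩ Nikolai: 10:00–10:30, 11:15–11:30.
Windows ≥ 30 min: 10:00–10:30.
Latest start in the last window 10:00–10:30 is 10:30 − 30 min = 10:00.

10:00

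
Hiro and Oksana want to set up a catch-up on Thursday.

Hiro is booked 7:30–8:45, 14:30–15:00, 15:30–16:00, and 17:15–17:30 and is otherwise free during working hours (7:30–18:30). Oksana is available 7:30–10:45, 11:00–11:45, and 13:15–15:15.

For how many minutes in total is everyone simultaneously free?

Hiro free within 07:30–18:30: 08:45–14:30, 15:00–15:30, 16:00–17:15, 17:30–18:30.
Hiro ∩ Oksana: 08:45–10:45, 11:00–11:45, 13:15–14:30, 15:00–15:15.
Total common minutes: 120 + 45 + 75 + 15 = 255.

255 minutes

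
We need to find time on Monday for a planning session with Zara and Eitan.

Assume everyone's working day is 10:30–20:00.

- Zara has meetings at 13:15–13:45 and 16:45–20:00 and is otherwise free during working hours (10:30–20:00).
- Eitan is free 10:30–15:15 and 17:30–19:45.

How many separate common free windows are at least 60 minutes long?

2

Zara free within 10:30–20:00: 10:30–13:15, 13:45–16:45.
Zara ∩ Eitan: 10:30–13:15, 13:45–15:15.
Windows ≥ 60 min: 10:30–13:15, 13:45–15:15.
That's 2 windows.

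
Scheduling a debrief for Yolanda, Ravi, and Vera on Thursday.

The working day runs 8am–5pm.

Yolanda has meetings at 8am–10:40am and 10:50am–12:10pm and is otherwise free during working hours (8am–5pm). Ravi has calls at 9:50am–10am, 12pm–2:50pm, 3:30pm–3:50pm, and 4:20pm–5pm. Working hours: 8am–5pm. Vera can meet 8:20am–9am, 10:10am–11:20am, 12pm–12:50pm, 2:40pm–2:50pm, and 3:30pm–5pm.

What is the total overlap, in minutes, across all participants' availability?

40 minutes

Yolanda free within 08:00–17:00: 10:40–10:50, 12:10–17:00.
Ravi free within 08:00–17:00: 08:00–09:50, 10:00–12:00, 14:50–15:30, 15:50–16:20.
Yolanda ∩ Ravi: 10:40–10:50, 14:50–15:30, 15:50–16:20.
Yolanda ∩ Ravi ∩ Vera: 10:40–10:50, 15:50–16:20.
Total common minutes: 10 + 30 = 40.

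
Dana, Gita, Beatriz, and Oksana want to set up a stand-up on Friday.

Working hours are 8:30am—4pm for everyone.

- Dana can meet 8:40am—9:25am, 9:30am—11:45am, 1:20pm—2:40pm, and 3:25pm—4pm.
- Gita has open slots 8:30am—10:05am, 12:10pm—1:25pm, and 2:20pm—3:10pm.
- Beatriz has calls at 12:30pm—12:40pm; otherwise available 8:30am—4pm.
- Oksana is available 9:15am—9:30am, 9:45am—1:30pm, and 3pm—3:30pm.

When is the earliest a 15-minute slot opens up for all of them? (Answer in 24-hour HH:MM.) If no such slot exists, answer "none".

Beatriz free within 08:30–16:00: 08:30–12:30, 12:40–16:00.
Dana ∩ Gita: 08:40–09:25, 09:30–10:05, 13:20–13:25, 14:20–14:40.
Dana ∩ Gita ∩ Beatriz: 08:40–09:25, 09:30–10:05, 13:20–13:25, 14:20–14:40.
Dana ∩ Gita ∩ Beatriz ∩ Oksana: 09:15–09:25, 09:45–10:05, 13:20–13:25.
Windows ≥ 15 min: 09:45–10:05.
Earliest such window starts at 09:45.

09:45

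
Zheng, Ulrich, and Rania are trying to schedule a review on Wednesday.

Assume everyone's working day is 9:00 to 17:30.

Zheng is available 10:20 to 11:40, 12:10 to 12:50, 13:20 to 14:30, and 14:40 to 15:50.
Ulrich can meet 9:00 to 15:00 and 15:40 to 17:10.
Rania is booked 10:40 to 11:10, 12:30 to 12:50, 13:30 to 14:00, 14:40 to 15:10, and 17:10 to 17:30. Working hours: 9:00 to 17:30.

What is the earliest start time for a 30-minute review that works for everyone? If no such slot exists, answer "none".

Rania free within 09:00–17:30: 09:00–10:40, 11:10–12:30, 12:50–13:30, 14:00–14:40, 15:10–17:10.
Zheng ∩ Ulrich: 10:20–11:40, 12:10–12:50, 13:20–14:30, 14:40–15:00, 15:40–15:50.
Zheng ∩ Ulrich ∩ Rania: 10:20–10:40, 11:10–11:40, 12:10–12:30, 13:20–13:30, 14:00–14:30, 15:40–15:50.
Windows ≥ 30 min: 11:10–11:40, 14:00–14:30.
Earliest such window starts at 11:10.

11:10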